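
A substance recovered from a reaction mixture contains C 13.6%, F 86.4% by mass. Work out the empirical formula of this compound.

CF4

Assume 100 g: 13.6 g C, 86.4 g F.
Moles — C: 13.6 / 12.01 = 1.132 mol; F: 86.4 / 19.00 = 4.547 mol
Ratios (÷ 1.132): C 1.000, F 4.016
≈ 1:4 → CF4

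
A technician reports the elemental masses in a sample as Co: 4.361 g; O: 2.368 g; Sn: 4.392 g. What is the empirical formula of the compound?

n(Co) = 4.361/58.93 = 0.074, n(O) = 2.368/16.00 = 0.148, n(Sn) = 4.392/118.71 = 0.037
Smallest is Sn at 0.037 mol; normalising gives Co 2.000, O 4.000, Sn 1.000
≈ 2:4:1 → Co2O4Sn

Co2O4Sn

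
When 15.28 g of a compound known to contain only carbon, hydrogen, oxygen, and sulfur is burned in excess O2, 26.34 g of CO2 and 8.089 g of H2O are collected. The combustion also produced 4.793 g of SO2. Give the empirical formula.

C8H12O4S

mol C = 26.34 / 44.01 = 0.5985; mass C = 0.5985 × 12.01 = 7.188 g
mol H = 2 × (8.089 / 18.02) = 0.8978; mass H = 0.8978 × 1.008 = 0.9050 g
mol S = 4.793 / 64.07 = 0.07481; mass S = 2.399 g
mass O = 15.28 − (10.49) = 4.788 g → mol O = 0.2992
Divide by the smallest (0.07481 mol S): C 8.000, H 12.001, O 4.000, S 1.000
→ C8H12O4S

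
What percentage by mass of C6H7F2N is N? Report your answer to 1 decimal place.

Molar mass = 6(12.01) + 7(1.008) + 2(19.00) + 1(14.01) = 131.126 g/mol
Mass of N per mole = 1 × 14.01 = 14.010 g
% N = 14.010 / 131.126 × 100 = 10.7%

10.7%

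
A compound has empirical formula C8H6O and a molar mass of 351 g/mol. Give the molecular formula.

C24H18O3

Empirical-formula mass = 118.13 g/mol
n = 351 / 118.13 = 2.97 ≈ 3
Molecular formula = (C8H6O)3 = C24H18O3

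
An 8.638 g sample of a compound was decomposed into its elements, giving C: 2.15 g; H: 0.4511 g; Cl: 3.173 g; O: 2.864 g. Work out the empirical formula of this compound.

C2H5ClO2

Moles — C: 2.15 / 12.01 = 0.179 mol; H: 0.4511 / 1.008 = 0.4475 mol; Cl: 3.173 / 35.45 = 0.08951 mol; O: 2.864 / 16.00 = 0.179 mol
Smallest is Cl at 0.08951 mol; normalising gives C 2.000, H 5.000, Cl 1.000, O 2.000
Ratio ≈ 2:5:1:2, so the empirical formula is C2H5ClO2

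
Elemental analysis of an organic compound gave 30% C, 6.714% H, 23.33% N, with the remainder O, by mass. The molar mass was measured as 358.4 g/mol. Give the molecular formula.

C9H24N6O9

Assume 100 g: 30 g C, 6.714 g H, 23.33 g N, 39.956 g O.
n(C) = 30/12.01 = 2.498, n(H) = 6.714/1.008 = 6.661, n(N) = 23.33/14.01 = 1.665, n(O) = 39.956/16.00 = 2.497
Divide by the smallest (1.665 mol N): C 1.500, H 4.000, N 1.000, O 1.500
Multiply by 2: C 3.00, H 8.00, N 2.00, O 3.00 → C3H8N2O3
Empirical-formula mass = 120.11 g/mol
n = 358.4 / 120.11 = 2.98 ≈ 3
Molecular formula = (C3H8N2O3)×3 = C9H24N6O9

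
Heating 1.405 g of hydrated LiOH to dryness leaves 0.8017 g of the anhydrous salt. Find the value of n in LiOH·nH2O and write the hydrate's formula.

LiOH·H2O

Mass of water lost = 1.405 − 0.8017 = 0.6033 g → 0.6033 / 18.02 = 0.03348 mol H2O
Molar mass of LiOH = 23.95 g/mol → mol LiOH = 0.8017 / 23.95 = 0.03348
n = 0.03348 / 0.03348 = 1.00 ≈ 1 → LiOH·H2O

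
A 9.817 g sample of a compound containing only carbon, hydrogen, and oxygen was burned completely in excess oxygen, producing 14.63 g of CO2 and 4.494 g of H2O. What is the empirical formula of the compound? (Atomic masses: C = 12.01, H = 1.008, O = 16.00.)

mol C = 14.63 / 44.01 = 0.3324; mass C = 0.3324 × 12.01 = 3.992 g
mol H = 2 × (4.494 / 18.02) = 0.4988; mass H = 0.4988 × 1.008 = 0.5028 g
mass O = 9.817 − (4.495) = 5.322 g → mol O = 0.3326
Divide by the smallest (0.3324 mol C): C 1.000, H 1.500, O 1.001
Scaling by 2: C 2.00, H 3.00, O 2.00 → C2H3O2

C2H3O2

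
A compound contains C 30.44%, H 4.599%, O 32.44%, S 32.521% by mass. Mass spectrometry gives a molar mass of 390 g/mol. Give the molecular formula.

Assume 100 g: 30.44 g C, 4.599 g H, 32.44 g O, 32.521 g S.
Moles — C: 30.44 / 12.01 = 2.535 mol; H: 4.599 / 1.008 = 4.562 mol; O: 32.44 / 16.00 = 2.027 mol; S: 32.521 / 32.07 = 1.014 mol
Divide by the smallest (1.014 mol S): C 2.499, H 4.499, O 1.999, S 1.000
Multiply by 2: C 5.00, H 9.00, O 4.00, S 2.00 → C5H9O4S2
Empirical-formula mass = 197.26 g/mol
n = 390 / 197.26 = 1.98 ≈ 2
Molecular formula = (C5H9O4S2)×2 = C10H18O8S4

C10H18O8S4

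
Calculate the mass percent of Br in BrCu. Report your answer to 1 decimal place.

55.7%

Molar mass = 1(79.90) + 1(63.55) = 143.450 g/mol
Mass of Br per mole = 1 × 79.90 = 79.900 g
% Br = 79.900 / 143.450 × 100 = 55.7%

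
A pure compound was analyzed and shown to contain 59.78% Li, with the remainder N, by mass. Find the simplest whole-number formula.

Assume 100 g: 59.78 g Li, 40.22 g N.
Moles — Li: 59.78 / 6.94 = 8.614 mol; N: 40.22 / 14.01 = 2.871 mol
Ratios (÷ 2.871): Li 3.000, N 1.000
≈ 3:1 → Li3N

Li3N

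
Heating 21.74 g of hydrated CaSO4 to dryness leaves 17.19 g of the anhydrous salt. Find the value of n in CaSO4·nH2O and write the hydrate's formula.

CaSO4·2H2O

Mass of water lost = 21.74 − 17.19 = 4.55 g → 4.55 / 18.02 = 0.2525 mol H2O
Molar mass of CaSO4 = 136.15 g/mol → mol CaSO4 = 17.19 / 136.15 = 0.1263
n = 0.2525 / 0.1263 = 2.00 ≈ 2 → CaSO4·2H2O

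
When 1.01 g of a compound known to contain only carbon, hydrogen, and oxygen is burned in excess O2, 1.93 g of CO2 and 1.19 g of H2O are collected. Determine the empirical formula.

C2H6O

mol C = 1.93 / 44.01 = 0.04385; mass C = 0.04385 × 12.01 = 0.5267 g
mol H = 2 × (1.19 / 18.02) = 0.1321; mass H = 0.1321 × 1.008 = 0.1331 g
mass O = 1.01 − (0.6598) = 0.3502 g → mol O = 0.02189
Divide by the smallest (0.02189 mol O): C 2.004, H 6.035, O 1.000
≈ 2:6:1 → C2H6O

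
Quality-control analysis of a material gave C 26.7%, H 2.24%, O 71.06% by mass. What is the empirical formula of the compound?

CHO2

Assume 100 g: 26.7 g C, 2.24 g H, 71.06 g O.
C: 26.7 g ÷ 12.01 g/mol = 2.223 mol
H: 2.24 g ÷ 1.008 g/mol = 2.222 mol
O: 71.06 g ÷ 16.00 g/mol = 4.441 mol
Divide by the smallest (2.222 mol H): C 1.000, H 1.000, O 1.999
→ CHO2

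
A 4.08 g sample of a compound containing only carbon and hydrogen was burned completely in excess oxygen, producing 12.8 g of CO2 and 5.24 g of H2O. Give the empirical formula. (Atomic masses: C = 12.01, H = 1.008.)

mol C = 12.8 / 44.01 = 0.2908; mass C = 0.2908 × 12.01 = 3.493 g
mol H = 2 × (5.24 / 18.02) = 0.5816; mass H = 0.5816 × 1.008 = 0.5862 g
Divide by the smallest (0.2908 mol C): C 1.000, H 2.000
Ratio ≈ 1:2, so the empirical formula is CH2

CH2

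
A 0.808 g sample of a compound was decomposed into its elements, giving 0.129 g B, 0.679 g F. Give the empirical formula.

Moles — B: 0.129 / 10.81 = 0.01193 mol; F: 0.679 / 19.00 = 0.03574 mol
Smallest is B at 0.01193 mol; normalising gives B 1.000, F 2.995
Ratio ≈ 1:3, so the empirical formula is BF3

BF3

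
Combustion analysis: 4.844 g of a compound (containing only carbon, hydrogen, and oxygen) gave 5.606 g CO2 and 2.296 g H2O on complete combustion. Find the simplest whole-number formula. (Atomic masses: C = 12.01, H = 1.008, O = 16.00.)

C2H4O3

mol C = 5.606 / 44.01 = 0.1274; mass C = 0.1274 × 12.01 = 1.530 g
mol H = 2 × (2.296 / 18.02) = 0.2548; mass H = 0.2548 × 1.008 = 0.2569 g
mass O = 4.844 − (1.787) = 3.057 g → mol O = 0.1911
Ratios (÷ 0.1274): C 1.000, H 2.001, O 1.500
Multiply by 2: C 2.00, H 4.00, O 3.00 → C2H4O3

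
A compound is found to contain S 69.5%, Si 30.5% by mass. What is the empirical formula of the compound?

S2Si

Assume 100 g: 69.5 g S, 30.5 g Si.
S: 69.5 g ÷ 32.07 g/mol = 2.167 mol
Si: 30.5 g ÷ 28.09 g/mol = 1.086 mol
Smallest is Si at 1.086 mol; normalising gives S 1.996, Si 1.000
→ S2Si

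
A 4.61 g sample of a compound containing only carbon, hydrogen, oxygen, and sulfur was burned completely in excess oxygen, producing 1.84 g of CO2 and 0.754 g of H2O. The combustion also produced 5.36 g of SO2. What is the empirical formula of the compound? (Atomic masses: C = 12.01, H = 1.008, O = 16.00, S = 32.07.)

CH2O2S2

mol C = 1.84 / 44.01 = 0.04181; mass C = 0.04181 × 12.01 = 0.5021 g
mol H = 2 × (0.754 / 18.02) = 0.08368; mass H = 0.08368 × 1.008 = 0.08435 g
mol S = 5.36 / 64.07 = 0.08366; mass S = 2.683 g
mass O = 4.61 − (3.269) = 1.341 g → mol O = 0.08379
Smallest is C at 0.04181 mol; normalising gives C 1.000, H 2.002, O 2.004, S 2.001
≈ 1:2:2:2 → CH2O2S2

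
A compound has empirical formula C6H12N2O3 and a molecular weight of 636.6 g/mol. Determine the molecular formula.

Empirical-formula mass = 160.18 g/mol
n = 636.6 / 160.18 = 3.97 ≈ 4
Molecular formula = (C6H12N2O3)4 = C24H48N8O12

C24H48N8O12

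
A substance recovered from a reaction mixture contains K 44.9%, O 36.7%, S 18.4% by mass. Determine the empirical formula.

Assume 100 g: 44.9 g K, 36.7 g O, 18.4 g S.
Moles — K: 44.9 / 39.10 = 1.148 mol; O: 36.7 / 16.00 = 2.294 mol; S: 18.4 / 32.07 = 0.5737 mol
Divide by the smallest (0.5737 mol S): K 2.001, O 3.998, S 1.000
Ratio ≈ 2:4:1, so the empirical formula is K2O4S

K2O4S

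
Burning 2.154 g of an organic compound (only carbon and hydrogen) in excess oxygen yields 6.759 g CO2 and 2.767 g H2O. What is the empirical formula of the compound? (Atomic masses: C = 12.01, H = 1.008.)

CH2

mol C = 6.759 / 44.01 = 0.1536; mass C = 0.1536 × 12.01 = 1.844 g
mol H = 2 × (2.767 / 18.02) = 0.3071; mass H = 0.3071 × 1.008 = 0.3096 g
Divide by the smallest (0.1536 mol C): C 1.000, H 2.000
≈ 1:2 → CH2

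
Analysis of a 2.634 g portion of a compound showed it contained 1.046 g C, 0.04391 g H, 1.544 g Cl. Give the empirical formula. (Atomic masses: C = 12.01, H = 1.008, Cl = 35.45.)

C2HCl

C: 1.046 g ÷ 12.01 g/mol = 0.08709 mol
H: 0.04391 g ÷ 1.008 g/mol = 0.04356 mol
Cl: 1.544 g ÷ 35.45 g/mol = 0.04355 mol
Smallest is Cl at 0.04355 mol; normalising gives C 2.000, H 1.000, Cl 1.000
→ C2HCl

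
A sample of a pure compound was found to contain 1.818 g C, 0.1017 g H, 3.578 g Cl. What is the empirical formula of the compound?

C3H2Cl2

n(C) = 1.818/12.01 = 0.1514, n(H) = 0.1017/1.008 = 0.1009, n(Cl) = 3.578/35.45 = 0.1009
Divide by the smallest (0.1009 mol H): C 1.500, H 1.000, Cl 1.000
Scaling by 2: C 3.00, H 2.00, Cl 2.00 → C3H2Cl2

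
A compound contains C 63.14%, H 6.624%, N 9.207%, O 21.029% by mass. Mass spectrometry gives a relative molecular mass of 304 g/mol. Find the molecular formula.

Assume 100 g: 63.14 g C, 6.624 g H, 9.207 g N, 21.029 g O.
Moles — C: 63.14 / 12.01 = 5.257 mol; H: 6.624 / 1.008 = 6.571 mol; N: 9.207 / 14.01 = 0.6572 mol; O: 21.029 / 16.00 = 1.314 mol
Divide by the smallest (0.6572 mol N): C 8.000, H 10.000, N 1.000, O 2.000
≈ 8:10:1:2 → C8H10NO2
Empirical-formula mass = 152.17 g/mol
n = 304 / 152.17 = 2.00 ≈ 2
Molecular formula = (C8H10NO2)×2 = C16H20N2O4

C16H20N2O4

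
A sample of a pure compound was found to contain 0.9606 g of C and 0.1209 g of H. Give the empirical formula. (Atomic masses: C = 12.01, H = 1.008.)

C2H3

n(C) = 0.9606/12.01 = 0.07998, n(H) = 0.1209/1.008 = 0.1199
Smallest is C at 0.07998 mol; normalising gives C 1.000, H 1.500
Scaling by 2: C 2.00, H 3.00 → C2H3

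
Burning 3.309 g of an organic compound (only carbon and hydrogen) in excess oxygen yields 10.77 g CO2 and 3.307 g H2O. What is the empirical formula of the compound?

mol C = 10.77 / 44.01 = 0.2447; mass C = 0.2447 × 12.01 = 2.939 g
mol H = 2 × (3.307 / 18.02) = 0.3670; mass H = 0.3670 × 1.008 = 0.3700 g
Smallest is C at 0.2447 mol; normalising gives C 1.000, H 1.500
Multiply by 2: C 2.00, H 3.00 → C2H3

C2H3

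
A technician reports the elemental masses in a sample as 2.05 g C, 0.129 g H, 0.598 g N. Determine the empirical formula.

C4H3N

Moles — C: 2.05 / 12.01 = 0.1707 mol; H: 0.129 / 1.008 = 0.128 mol; N: 0.598 / 14.01 = 0.04268 mol
Divide by the smallest (0.04268 mol N): C 3.999, H 2.998, N 1.000
Ratio ≈ 4:3:1, so the empirical formula is C4H3N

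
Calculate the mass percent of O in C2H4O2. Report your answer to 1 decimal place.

Molar mass = 2(12.01) + 4(1.008) + 2(16.00) = 60.052 g/mol
Mass of O per mole = 2 × 16.00 = 32.000 g
% O = 32.000 / 60.052 × 100 = 53.3%

53.3%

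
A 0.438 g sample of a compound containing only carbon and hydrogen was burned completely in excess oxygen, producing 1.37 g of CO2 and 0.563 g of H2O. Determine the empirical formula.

mol C = 1.37 / 44.01 = 0.03113; mass C = 0.03113 × 12.01 = 0.3739 g
mol H = 2 × (0.563 / 18.02) = 0.06249; mass H = 0.06249 × 1.008 = 0.06299 g
Divide by the smallest (0.03113 mol C): C 1.000, H 2.007
Ratio ≈ 1:2, so the empirical formula is CH2

CH2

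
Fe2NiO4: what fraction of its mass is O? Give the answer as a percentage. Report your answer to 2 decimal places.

Molar mass = 2(55.85) + 1(58.69) + 4(16.00) = 234.390 g/mol
Mass of O per mole = 4 × 16.00 = 64.000 g
% O = 64.000 / 234.390 × 100 = 27.30%

27.30%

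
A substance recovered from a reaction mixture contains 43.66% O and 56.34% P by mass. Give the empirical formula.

Assume 100 g: 43.66 g O, 56.34 g P.
Moles — O: 43.66 / 16.00 = 2.729 mol; P: 56.34 / 30.97 = 1.819 mol
Smallest is P at 1.819 mol; normalising gives O 1.500, P 1.000
Scaling by 2: O 3.00, P 2.00 → O3P2

O3P2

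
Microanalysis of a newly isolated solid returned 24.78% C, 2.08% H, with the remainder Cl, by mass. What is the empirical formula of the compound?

Assume 100 g: 24.78 g C, 2.08 g H, 73.14 g Cl.
n(C) = 24.78/12.01 = 2.063, n(H) = 2.08/1.008 = 2.063, n(Cl) = 73.14/35.45 = 2.063
Ratios (÷ 2.063): C 1.000, H 1.000, Cl 1.000
→ CHCl

CHCl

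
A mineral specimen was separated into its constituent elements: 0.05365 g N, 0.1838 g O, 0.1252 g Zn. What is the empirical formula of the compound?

n(N) = 0.05365/14.01 = 0.003829, n(O) = 0.1838/16.00 = 0.01149, n(Zn) = 0.1252/65.38 = 0.001915
Divide by the smallest (0.001915 mol Zn): N 2.000, O 5.999, Zn 1.000
≈ 2:6:1 → N2O6Zn

N2O6Zn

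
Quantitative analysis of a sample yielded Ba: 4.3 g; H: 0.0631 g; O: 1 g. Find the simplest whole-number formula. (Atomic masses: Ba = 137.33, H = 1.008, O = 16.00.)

BaH2O2

n(Ba) = 4.3/137.33 = 0.03131, n(H) = 0.0631/1.008 = 0.0626, n(O) = 1/16.00 = 0.0625
Ratios (÷ 0.03131): Ba 1.000, H 1.999, O 1.996
Ratio ≈ 1:2:2, so the empirical formula is BaH2O2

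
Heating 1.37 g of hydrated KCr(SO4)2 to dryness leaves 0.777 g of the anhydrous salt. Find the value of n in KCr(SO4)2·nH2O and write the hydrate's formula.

Mass of water lost = 1.37 − 0.777 = 0.593 g → 0.593 / 18.02 = 0.03291 mol H2O
Molar mass of KCr(SO4)2 = 283.24 g/mol → mol KCr(SO4)2 = 0.777 / 283.24 = 0.002743
n = 0.03291 / 0.002743 = 12.00 ≈ 12 → KCr(SO4)2·12H2O

KCr(SO4)2·12H2O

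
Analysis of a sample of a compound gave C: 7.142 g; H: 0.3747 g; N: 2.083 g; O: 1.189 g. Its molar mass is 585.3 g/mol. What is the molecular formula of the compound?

n(C) = 7.142/12.01 = 0.5947, n(H) = 0.3747/1.008 = 0.3717, n(N) = 2.083/14.01 = 0.1487, n(O) = 1.189/16.00 = 0.07431
Smallest is O at 0.07431 mol; normalising gives C 8.002, H 5.002, N 2.001, O 1.000
Ratio ≈ 8:5:2:1, so the empirical formula is C8H5N2O
Empirical-formula mass = 145.14 g/mol
n = 585.3 / 145.14 = 4.03 ≈ 4
Molecular formula = (C8H5N2O)×4 = C32H20N8O4

C32H20N8O4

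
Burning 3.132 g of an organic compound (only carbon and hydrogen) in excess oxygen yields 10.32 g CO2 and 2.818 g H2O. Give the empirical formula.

mol C = 10.32 / 44.01 = 0.2345; mass C = 0.2345 × 12.01 = 2.816 g
mol H = 2 × (2.818 / 18.02) = 0.3128; mass H = 0.3128 × 1.008 = 0.3153 g
Smallest is C at 0.2345 mol; normalising gives C 1.000, H 1.334
Multiply by 3: C 3.00, H 4.00 → C3H4

C3H4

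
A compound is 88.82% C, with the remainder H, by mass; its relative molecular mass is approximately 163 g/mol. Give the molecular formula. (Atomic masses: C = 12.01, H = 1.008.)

C12H18

Assume 100 g: 88.82 g C, 11.18 g H.
n(C) = 88.82/12.01 = 7.396, n(H) = 11.18/1.008 = 11.09
Divide by the smallest (7.396 mol C): C 1.000, H 1.500
Multiply by 2: C 2.00, H 3.00 → C2H3
Empirical-formula mass = 27.04 g/mol
n = 163 / 27.04 = 6.03 ≈ 6
Molecular formula = (C2H3)×6 = C12H18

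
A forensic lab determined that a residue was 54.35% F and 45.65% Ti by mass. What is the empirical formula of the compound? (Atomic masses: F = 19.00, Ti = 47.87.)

Assume 100 g: 54.35 g F, 45.65 g Ti.
Moles — F: 54.35 / 19.00 = 2.861 mol; Ti: 45.65 / 47.87 = 0.9536 mol
Smallest is Ti at 0.9536 mol; normalising gives F 3.000, Ti 1.000
≈ 3:1 → F3Ti

F3Ti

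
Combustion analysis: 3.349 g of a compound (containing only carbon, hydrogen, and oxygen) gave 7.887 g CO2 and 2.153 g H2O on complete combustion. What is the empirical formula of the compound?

C3H4O

mol C = 7.887 / 44.01 = 0.1792; mass C = 0.1792 × 12.01 = 2.152 g
mol H = 2 × (2.153 / 18.02) = 0.2390; mass H = 0.2390 × 1.008 = 0.2409 g
mass O = 3.349 − (2.393) = 0.9558 g → mol O = 0.05974
Smallest is O at 0.05974 mol; normalising gives C 3.000, H 4.000, O 1.000
≈ 3:4:1 → C3H4O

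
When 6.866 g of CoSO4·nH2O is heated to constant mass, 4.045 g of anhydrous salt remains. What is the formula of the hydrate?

CoSO4·6H2O

Mass of water lost = 6.866 − 4.045 = 2.821 g → 2.821 / 18.02 = 0.1565 mol H2O
Molar mass of CoSO4 = 155.00 g/mol → mol CoSO4 = 4.045 / 155.00 = 0.0261
n = 0.1565 / 0.0261 = 6.00 ≈ 6 → CoSO4·6H2O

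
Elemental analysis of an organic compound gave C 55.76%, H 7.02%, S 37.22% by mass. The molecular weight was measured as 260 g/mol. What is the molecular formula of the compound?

Assume 100 g: 55.76 g C, 7.02 g H, 37.22 g S.
n(C) = 55.76/12.01 = 4.643, n(H) = 7.02/1.008 = 6.964, n(S) = 37.22/32.07 = 1.161
Ratios (÷ 1.161): C 4.000, H 6.001, S 1.000
≈ 4:6:1 → C4H6S
Empirical-formula mass = 86.16 g/mol
n = 260 / 86.16 = 3.02 ≈ 3
Molecular formula = (C4H6S)×3 = C12H18S3

C12H18S3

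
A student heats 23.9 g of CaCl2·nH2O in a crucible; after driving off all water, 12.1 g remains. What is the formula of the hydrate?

Mass of water lost = 23.9 − 12.1 = 11.8 g → 11.8 / 18.02 = 0.6548 mol H2O
Molar mass of CaCl2 = 110.98 g/mol → mol CaCl2 = 12.1 / 110.98 = 0.109
n = 0.6548 / 0.109 = 6.01 ≈ 6 → CaCl2·6H2O

CaCl2·6H2O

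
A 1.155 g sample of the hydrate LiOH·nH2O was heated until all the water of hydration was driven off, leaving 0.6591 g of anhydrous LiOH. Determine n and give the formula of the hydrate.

LiOH·H2O

Mass of water lost = 1.155 − 0.6591 = 0.4959 g → 0.4959 / 18.02 = 0.02752 mol H2O
Molar mass of LiOH = 23.95 g/mol → mol LiOH = 0.6591 / 23.95 = 0.02752
n = 0.02752 / 0.02752 = 1.00 ≈ 1 → LiOH·H2O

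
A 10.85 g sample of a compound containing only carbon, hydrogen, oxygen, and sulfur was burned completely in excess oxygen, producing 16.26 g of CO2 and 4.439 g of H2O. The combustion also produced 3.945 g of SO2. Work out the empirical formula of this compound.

C6H8O4S

mol C = 16.26 / 44.01 = 0.3695; mass C = 0.3695 × 12.01 = 4.437 g
mol H = 2 × (4.439 / 18.02) = 0.4927; mass H = 0.4927 × 1.008 = 0.4966 g
mol S = 3.945 / 64.07 = 0.06157; mass S = 1.975 g
mass O = 10.85 − (6.909) = 3.941 g → mol O = 0.2463
Smallest is S at 0.06157 mol; normalising gives C 6.000, H 8.001, O 4.001, S 1.000
→ C6H8O4S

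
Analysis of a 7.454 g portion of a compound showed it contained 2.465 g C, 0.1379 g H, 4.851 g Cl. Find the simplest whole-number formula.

n(C) = 2.465/12.01 = 0.2052, n(H) = 0.1379/1.008 = 0.1368, n(Cl) = 4.851/35.45 = 0.1368
Divide by the smallest (0.1368 mol H): C 1.500, H 1.000, Cl 1.000
Scaling by 2: C 3.00, H 2.00, Cl 2.00 → C3H2Cl2

C3H2Cl2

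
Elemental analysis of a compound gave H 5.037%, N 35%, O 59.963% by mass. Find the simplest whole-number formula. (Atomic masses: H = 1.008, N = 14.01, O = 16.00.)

Assume 100 g: 5.037 g H, 35 g N, 59.963 g O.
H: 5.037 g ÷ 1.008 g/mol = 4.997 mol
N: 35 g ÷ 14.01 g/mol = 2.498 mol
O: 59.963 g ÷ 16.00 g/mol = 3.748 mol
Divide by the smallest (2.498 mol N): H 2.000, N 1.000, O 1.500
×2: H 4.00, N 2.00, O 3.00 → H4N2O3

H4N2O3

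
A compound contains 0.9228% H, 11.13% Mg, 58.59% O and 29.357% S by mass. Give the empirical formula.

Assume 100 g: 0.9228 g H, 11.13 g Mg, 58.59 g O, 29.357 g S.
Moles — H: 0.9228 / 1.008 = 0.9155 mol; Mg: 11.13 / 24.31 = 0.4578 mol; O: 58.59 / 16.00 = 3.662 mol; S: 29.357 / 32.07 = 0.9154 mol
Smallest is Mg at 0.4578 mol; normalising gives H 2.000, Mg 1.000, O 7.998, S 1.999
Ratio ≈ 2:1:8:2, so the empirical formula is H2MgO8S2

H2MgO8S2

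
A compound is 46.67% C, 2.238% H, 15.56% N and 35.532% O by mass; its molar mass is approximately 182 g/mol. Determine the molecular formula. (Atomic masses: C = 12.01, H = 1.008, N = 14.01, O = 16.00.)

Assume 100 g: 46.67 g C, 2.238 g H, 15.56 g N, 35.532 g O.
C: 46.67 g ÷ 12.01 g/mol = 3.886 mol
H: 2.238 g ÷ 1.008 g/mol = 2.22 mol
N: 15.56 g ÷ 14.01 g/mol = 1.111 mol
O: 35.532 g ÷ 16.00 g/mol = 2.221 mol
Divide by the smallest (1.111 mol N): C 3.499, H 1.999, N 1.000, O 2.000
Multiply by 2: C 7.00, H 4.00, N 2.00, O 4.00 → C7H4N2O4
Empirical-formula mass = 180.12 g/mol
n = 182 / 180.12 = 1.01 ≈ 1
Molecular formula = empirical formula = C7H4N2O4

C7H4N2O4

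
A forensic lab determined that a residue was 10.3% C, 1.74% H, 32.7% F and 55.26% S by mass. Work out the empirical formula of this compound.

CH2F2S2

Assume 100 g: 10.3 g C, 1.74 g H, 32.7 g F, 55.26 g S.
Moles — C: 10.3 / 12.01 = 0.8576 mol; H: 1.74 / 1.008 = 1.726 mol; F: 32.7 / 19.00 = 1.721 mol; S: 55.26 / 32.07 = 1.723 mol
Smallest is C at 0.8576 mol; normalising gives C 1.000, H 2.013, F 2.007, S 2.009
≈ 1:2:2:2 → CH2F2S2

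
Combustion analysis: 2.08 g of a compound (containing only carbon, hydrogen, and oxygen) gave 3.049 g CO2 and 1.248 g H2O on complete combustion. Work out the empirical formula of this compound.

CH2O

mol C = 3.049 / 44.01 = 0.06928; mass C = 0.06928 × 12.01 = 0.8320 g
mol H = 2 × (1.248 / 18.02) = 0.1385; mass H = 0.1385 × 1.008 = 0.1396 g
mass O = 2.08 − (0.9717) = 1.108 g → mol O = 0.06927
Ratios (÷ 0.06927): C 1.000, H 2.000, O 1.000
≈ 1:2:1 → CH2O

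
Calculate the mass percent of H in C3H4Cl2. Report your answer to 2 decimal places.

Molar mass = 3(12.01) + 4(1.008) + 2(35.45) = 110.962 g/mol
Mass of H per mole = 4 × 1.008 = 4.032 g
% H = 4.032 / 110.962 × 100 = 3.63%

3.63%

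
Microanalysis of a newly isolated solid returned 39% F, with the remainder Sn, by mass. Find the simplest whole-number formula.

F4Sn

Assume 100 g: 39 g F, 61 g Sn.
F: 39 g ÷ 19.00 g/mol = 2.053 mol
Sn: 61 g ÷ 118.71 g/mol = 0.5139 mol
Divide by the smallest (0.5139 mol Sn): F 3.995, Sn 1.000
→ F4Sn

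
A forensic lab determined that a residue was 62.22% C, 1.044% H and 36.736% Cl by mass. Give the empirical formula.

C5HCl

Assume 100 g: 62.22 g C, 1.044 g H, 36.736 g Cl.
C: 62.22 g ÷ 12.01 g/mol = 5.181 mol
H: 1.044 g ÷ 1.008 g/mol = 1.036 mol
Cl: 36.736 g ÷ 35.45 g/mol = 1.036 mol
Smallest is H at 1.036 mol; normalising gives C 5.002, H 1.000, Cl 1.001
≈ 5:1:1 → C5HCl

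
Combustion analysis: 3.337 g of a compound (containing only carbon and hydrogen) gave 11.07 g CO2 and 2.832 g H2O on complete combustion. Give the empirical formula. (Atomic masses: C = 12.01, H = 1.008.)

mol C = 11.07 / 44.01 = 0.2515; mass C = 0.2515 × 12.01 = 3.021 g
mol H = 2 × (2.832 / 18.02) = 0.3143; mass H = 0.3143 × 1.008 = 0.3168 g
Ratios (÷ 0.2515): C 1.000, H 1.250
Scaling by 4: C 4.00, H 5.00 → C4H5

C4H5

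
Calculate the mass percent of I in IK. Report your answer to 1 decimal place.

76.4%

Molar mass = 1(126.90) + 1(39.10) = 166.000 g/mol
Mass of I per mole = 1 × 126.90 = 126.900 g
% I = 126.900 / 166.000 × 100 = 76.4%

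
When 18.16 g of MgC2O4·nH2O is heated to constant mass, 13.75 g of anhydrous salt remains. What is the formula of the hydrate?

MgC2O4·2H2O

Mass of water lost = 18.16 − 13.75 = 4.41 g → 4.41 / 18.02 = 0.2447 mol H2O
Molar mass of MgC2O4 = 112.33 g/mol → mol MgC2O4 = 13.75 / 112.33 = 0.1224
n = 0.2447 / 0.1224 = 2.00 ≈ 2 → MgC2O4·2H2O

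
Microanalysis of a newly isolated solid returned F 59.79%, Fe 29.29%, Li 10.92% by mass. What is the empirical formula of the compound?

Assume 100 g: 59.79 g F, 29.29 g Fe, 10.92 g Li.
n(F) = 59.79/19.00 = 3.147, n(Fe) = 29.29/55.85 = 0.5244, n(Li) = 10.92/6.94 = 1.573
Smallest is Fe at 0.5244 mol; normalising gives F 6.000, Fe 1.000, Li 3.000
≈ 6:1:3 → F6FeLi3

F6FeLi3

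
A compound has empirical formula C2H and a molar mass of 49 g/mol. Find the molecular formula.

C4H2

Empirical-formula mass = 25.03 g/mol
n = 49 / 25.03 = 1.96 ≈ 2
Molecular formula = (C2H)2 = C4H2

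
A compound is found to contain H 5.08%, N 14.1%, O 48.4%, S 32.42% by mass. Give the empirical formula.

Assume 100 g: 5.08 g H, 14.1 g N, 48.4 g O, 32.42 g S.
n(H) = 5.08/1.008 = 5.04, n(N) = 14.1/14.01 = 1.006, n(O) = 48.4/16.00 = 3.025, n(S) = 32.42/32.07 = 1.011
Smallest is N at 1.006 mol; normalising gives H 5.008, N 1.000, O 3.006, S 1.004
→ H5NO3S

H5NO3S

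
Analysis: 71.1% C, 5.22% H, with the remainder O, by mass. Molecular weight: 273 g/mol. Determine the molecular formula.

C16H14O4

Assume 100 g: 71.1 g C, 5.22 g H, 23.68 g O.
Moles — C: 71.1 / 12.01 = 5.92 mol; H: 5.22 / 1.008 = 5.179 mol; O: 23.68 / 16.00 = 1.48 mol
Ratios (÷ 1.48): C 4.000, H 3.499, O 1.000
×2: C 8.00, H 7.00, O 2.00 → C8H7O2
Empirical-formula mass = 135.14 g/mol
n = 273 / 135.14 = 2.02 ≈ 2
Molecular formula = (C8H7O2)×2 = C16H14O4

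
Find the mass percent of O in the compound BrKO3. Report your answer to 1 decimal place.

Molar mass = 1(79.90) + 1(39.10) + 3(16.00) = 167.000 g/mol
Mass of O per mole = 3 × 16.00 = 48.000 g
% O = 48.000 / 167.000 × 100 = 28.7%

28.7%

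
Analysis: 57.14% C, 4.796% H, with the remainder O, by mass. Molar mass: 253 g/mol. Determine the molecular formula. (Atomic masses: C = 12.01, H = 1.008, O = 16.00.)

Assume 100 g: 57.14 g C, 4.796 g H, 38.064 g O.
C: 57.14 g ÷ 12.01 g/mol = 4.758 mol
H: 4.796 g ÷ 1.008 g/mol = 4.758 mol
O: 38.064 g ÷ 16.00 g/mol = 2.379 mol
Ratios (÷ 2.379): C 2.000, H 2.000, O 1.000
Ratio ≈ 2:2:1, so the empirical formula is C2H2O
Empirical-formula mass = 42.04 g/mol
n = 253 / 42.04 = 6.02 ≈ 6
Molecular formula = (C2H2O)×6 = C12H12O6

C12H12O6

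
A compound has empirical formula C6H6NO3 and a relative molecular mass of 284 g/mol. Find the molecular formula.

C12H12N2O6

Empirical-formula mass = 140.12 g/mol
n = 284 / 140.12 = 2.03 ≈ 2
Molecular formula = (C6H6NO3)2 = C12H12N2O6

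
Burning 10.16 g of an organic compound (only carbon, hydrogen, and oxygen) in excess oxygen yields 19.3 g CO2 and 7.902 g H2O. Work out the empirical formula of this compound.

mol C = 19.3 / 44.01 = 0.4385; mass C = 0.4385 × 12.01 = 5.267 g
mol H = 2 × (7.902 / 18.02) = 0.8770; mass H = 0.8770 × 1.008 = 0.8840 g
mass O = 10.16 − (6.151) = 4.009 g → mol O = 0.2506
Divide by the smallest (0.2506 mol O): C 1.750, H 3.500, O 1.000
Multiply by 4: C 7.00, H 14.00, O 4.00 → C7H14O4

C7H14O4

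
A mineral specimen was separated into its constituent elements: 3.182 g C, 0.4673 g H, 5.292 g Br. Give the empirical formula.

C4H7Br

C: 3.182 g ÷ 12.01 g/mol = 0.2649 mol
H: 0.4673 g ÷ 1.008 g/mol = 0.4636 mol
Br: 5.292 g ÷ 79.90 g/mol = 0.06623 mol
Smallest is Br at 0.06623 mol; normalising gives C 4.000, H 6.999, Br 1.000
→ C4H7Br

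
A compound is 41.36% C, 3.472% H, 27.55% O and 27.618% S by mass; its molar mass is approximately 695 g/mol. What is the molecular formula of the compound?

Assume 100 g: 41.36 g C, 3.472 g H, 27.55 g O, 27.618 g S.
Moles — C: 41.36 / 12.01 = 3.444 mol; H: 3.472 / 1.008 = 3.444 mol; O: 27.55 / 16.00 = 1.722 mol; S: 27.618 / 32.07 = 0.8612 mol
Smallest is S at 0.8612 mol; normalising gives C 3.999, H 4.000, O 1.999, S 1.000
→ C4H4O2S
Empirical-formula mass = 116.14 g/mol
n = 695 / 116.14 = 5.98 ≈ 6
Molecular formula = (C4H4O2S)×6 = C24H24O12S6

C24H24O12S6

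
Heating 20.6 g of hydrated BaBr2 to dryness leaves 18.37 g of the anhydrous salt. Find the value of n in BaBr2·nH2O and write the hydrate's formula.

Mass of water lost = 20.6 − 18.37 = 2.23 g → 2.23 / 18.02 = 0.1238 mol H2O
Molar mass of BaBr2 = 297.13 g/mol → mol BaBr2 = 18.37 / 297.13 = 0.06182
n = 0.1238 / 0.06182 = 2.00 ≈ 2 → BaBr2·2H2O

BaBr2·2H2O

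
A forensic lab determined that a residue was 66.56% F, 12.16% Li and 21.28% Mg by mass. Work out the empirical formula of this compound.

F4Li2Mg

Assume 100 g: 66.56 g F, 12.16 g Li, 21.28 g Mg.
Moles — F: 66.56 / 19.00 = 3.503 mol; Li: 12.16 / 6.94 = 1.752 mol; Mg: 21.28 / 24.31 = 0.8754 mol
Divide by the smallest (0.8754 mol Mg): F 4.002, Li 2.002, Mg 1.000
≈ 4:2:1 → F4Li2Mg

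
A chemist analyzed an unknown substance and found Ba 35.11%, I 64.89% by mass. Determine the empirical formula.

Assume 100 g: 35.11 g Ba, 64.89 g I.
n(Ba) = 35.11/137.33 = 0.2557, n(I) = 64.89/126.90 = 0.5113
Smallest is Ba at 0.2557 mol; normalising gives Ba 1.000, I 2.000
≈ 1:2 → BaI2

BaI2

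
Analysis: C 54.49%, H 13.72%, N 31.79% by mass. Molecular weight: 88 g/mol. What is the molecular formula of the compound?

Assume 100 g: 54.49 g C, 13.72 g H, 31.79 g N.
Moles — C: 54.49 / 12.01 = 4.537 mol; H: 13.72 / 1.008 = 13.61 mol; N: 31.79 / 14.01 = 2.269 mol
Smallest is N at 2.269 mol; normalising gives C 1.999, H 5.998, N 1.000
≈ 2:6:1 → C2H6N
Empirical-formula mass = 44.08 g/mol
n = 88 / 44.08 = 2.00 ≈ 2
Molecular formula = (C2H6N)×2 = C4H12N2

C4H12N2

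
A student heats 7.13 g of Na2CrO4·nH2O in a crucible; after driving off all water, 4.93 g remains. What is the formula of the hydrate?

Na2CrO4·4H2O

Mass of water lost = 7.13 − 4.93 = 2.2 g → 2.2 / 18.02 = 0.1221 mol H2O
Molar mass of Na2CrO4 = 161.98 g/mol → mol Na2CrO4 = 4.93 / 161.98 = 0.03044
n = 0.1221 / 0.03044 = 4.01 ≈ 4 → Na2CrO4·4H2O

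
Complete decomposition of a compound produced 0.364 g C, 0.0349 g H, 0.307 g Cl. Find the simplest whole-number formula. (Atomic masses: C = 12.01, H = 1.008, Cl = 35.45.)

C7H8Cl2

C: 0.364 g ÷ 12.01 g/mol = 0.03031 mol
H: 0.0349 g ÷ 1.008 g/mol = 0.03462 mol
Cl: 0.307 g ÷ 35.45 g/mol = 0.00866 mol
Divide by the smallest (0.00866 mol Cl): C 3.500, H 3.998, Cl 1.000
Scaling by 2: C 7.00, H 8.00, Cl 2.00 → C7H8Cl2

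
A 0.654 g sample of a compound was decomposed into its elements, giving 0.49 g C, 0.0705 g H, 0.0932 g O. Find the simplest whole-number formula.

C: 0.49 g ÷ 12.01 g/mol = 0.0408 mol
H: 0.0705 g ÷ 1.008 g/mol = 0.06994 mol
O: 0.0932 g ÷ 16.00 g/mol = 0.005825 mol
Divide by the smallest (0.005825 mol O): C 7.004, H 12.007, O 1.000
→ C7H12O

C7H12O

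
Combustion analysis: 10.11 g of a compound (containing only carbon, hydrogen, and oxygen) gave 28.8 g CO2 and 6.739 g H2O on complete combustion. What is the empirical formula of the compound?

mol C = 28.8 / 44.01 = 0.6544; mass C = 0.6544 × 12.01 = 7.859 g
mol H = 2 × (6.739 / 18.02) = 0.7479; mass H = 0.7479 × 1.008 = 0.7539 g
mass O = 10.11 − (8.613) = 1.497 g → mol O = 0.09355
Ratios (÷ 0.09355): C 6.995, H 7.995, O 1.000
→ C7H8O

C7H8O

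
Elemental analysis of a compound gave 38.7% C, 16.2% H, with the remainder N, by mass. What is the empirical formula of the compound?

Assume 100 g: 38.7 g C, 16.2 g H, 45.1 g N.
Moles — C: 38.7 / 12.01 = 3.222 mol; H: 16.2 / 1.008 = 16.07 mol; N: 45.1 / 14.01 = 3.219 mol
Smallest is N at 3.219 mol; normalising gives C 1.001, H 4.992, N 1.000
≈ 1:5:1 → CH5N

CH5N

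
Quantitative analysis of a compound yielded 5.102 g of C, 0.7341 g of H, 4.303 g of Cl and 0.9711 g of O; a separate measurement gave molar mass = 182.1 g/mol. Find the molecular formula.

C: 5.102 g ÷ 12.01 g/mol = 0.4248 mol
H: 0.7341 g ÷ 1.008 g/mol = 0.7283 mol
Cl: 4.303 g ÷ 35.45 g/mol = 0.1214 mol
O: 0.9711 g ÷ 16.00 g/mol = 0.06069 mol
Ratios (÷ 0.06069): C 6.999, H 11.999, Cl 2.000, O 1.000
≈ 7:12:2:1 → C7H12Cl2O
Empirical-formula mass = 183.07 g/mol
n = 182.1 / 183.07 = 0.99 ≈ 1
Molecular formula = empirical formula = C7H12Cl2O

C7H12Cl2O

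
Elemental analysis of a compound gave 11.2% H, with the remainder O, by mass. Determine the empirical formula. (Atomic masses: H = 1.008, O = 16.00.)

Assume 100 g: 11.2 g H, 88.8 g O.
Moles — H: 11.2 / 1.008 = 11.11 mol; O: 88.8 / 16.00 = 5.55 mol
Ratios (÷ 5.55): H 2.002, O 1.000
Ratio ≈ 2:1, so the empirical formula is H2O

H2O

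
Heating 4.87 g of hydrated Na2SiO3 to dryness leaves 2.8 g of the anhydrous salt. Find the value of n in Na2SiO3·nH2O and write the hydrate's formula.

Mass of water lost = 4.87 − 2.8 = 2.07 g → 2.07 / 18.02 = 0.1149 mol H2O
Molar mass of Na2SiO3 = 122.07 g/mol → mol Na2SiO3 = 2.8 / 122.07 = 0.02294
n = 0.1149 / 0.02294 = 5.01 ≈ 5 → Na2SiO3·5H2O

Na2SiO3·5H2O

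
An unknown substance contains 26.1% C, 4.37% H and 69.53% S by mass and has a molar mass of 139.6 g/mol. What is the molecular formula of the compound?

C3H6S3

Assume 100 g: 26.1 g C, 4.37 g H, 69.53 g S.
n(C) = 26.1/12.01 = 2.173, n(H) = 4.37/1.008 = 4.335, n(S) = 69.53/32.07 = 2.168
Ratios (÷ 2.168): C 1.002, H 2.000, S 1.000
Ratio ≈ 1:2:1, so the empirical formula is CH2S
Empirical-formula mass = 46.10 g/mol
n = 139.6 / 46.10 = 3.03 ≈ 3
Molecular formula = (CH2S)×3 = C3H6S3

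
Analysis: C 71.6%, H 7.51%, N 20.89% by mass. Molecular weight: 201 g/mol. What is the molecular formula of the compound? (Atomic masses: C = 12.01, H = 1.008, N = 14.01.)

C12H15N3

Assume 100 g: 71.6 g C, 7.51 g H, 20.89 g N.
n(C) = 71.6/12.01 = 5.962, n(H) = 7.51/1.008 = 7.45, n(N) = 20.89/14.01 = 1.491
Ratios (÷ 1.491): C 3.998, H 4.997, N 1.000
→ C4H5N
Empirical-formula mass = 67.09 g/mol
n = 201 / 67.09 = 3.00 ≈ 3
Molecular formula = (C4H5N)×3 = C12H15N3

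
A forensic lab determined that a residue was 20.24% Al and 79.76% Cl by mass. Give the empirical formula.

Assume 100 g: 20.24 g Al, 79.76 g Cl.
Moles — Al: 20.24 / 26.98 = 0.7502 mol; Cl: 79.76 / 35.45 = 2.25 mol
Ratios (÷ 0.7502): Al 1.000, Cl 2.999
→ AlCl3

AlCl3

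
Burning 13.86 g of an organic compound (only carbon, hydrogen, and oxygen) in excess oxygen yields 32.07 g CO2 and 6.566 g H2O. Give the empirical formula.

mol C = 32.07 / 44.01 = 0.7287; mass C = 0.7287 × 12.01 = 8.752 g
mol H = 2 × (6.566 / 18.02) = 0.7287; mass H = 0.7287 × 1.008 = 0.7346 g
mass O = 13.86 − (9.486) = 4.374 g → mol O = 0.2734
Divide by the smallest (0.2734 mol O): C 2.666, H 2.666, O 1.000
Multiply by 3: C 8.00, H 8.00, O 3.00 → C8H8O3

C8H8O3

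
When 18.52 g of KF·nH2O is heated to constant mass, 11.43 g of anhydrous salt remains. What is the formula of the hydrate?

KF·2H2O

Mass of water lost = 18.52 − 11.43 = 7.09 g → 7.09 / 18.02 = 0.3935 mol H2O
Molar mass of KF = 58.10 g/mol → mol KF = 11.43 / 58.10 = 0.1967
n = 0.3935 / 0.1967 = 2.00 ≈ 2 → KF·2H2O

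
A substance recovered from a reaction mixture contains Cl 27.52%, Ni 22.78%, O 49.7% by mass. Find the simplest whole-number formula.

Cl2NiO8

Assume 100 g: 27.52 g Cl, 22.78 g Ni, 49.7 g O.
Moles — Cl: 27.52 / 35.45 = 0.7763 mol; Ni: 22.78 / 58.69 = 0.3881 mol; O: 49.7 / 16.00 = 3.106 mol
Smallest is Ni at 0.3881 mol; normalising gives Cl 2.000, Ni 1.000, O 8.003
→ Cl2NiO8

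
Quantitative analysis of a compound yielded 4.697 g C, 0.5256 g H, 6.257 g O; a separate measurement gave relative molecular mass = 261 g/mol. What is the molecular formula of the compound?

C9H12O9

C: 4.697 g ÷ 12.01 g/mol = 0.3911 mol
H: 0.5256 g ÷ 1.008 g/mol = 0.5214 mol
O: 6.257 g ÷ 16.00 g/mol = 0.3911 mol
Ratios (÷ 0.3911): C 1.000, H 1.333, O 1.000
Scaling by 3: C 3.00, H 4.00, O 3.00 → C3H4O3
Empirical-formula mass = 88.06 g/mol
n = 261 / 88.06 = 2.96 ≈ 3
Molecular formula = (C3H4O3)×3 = C9H12O9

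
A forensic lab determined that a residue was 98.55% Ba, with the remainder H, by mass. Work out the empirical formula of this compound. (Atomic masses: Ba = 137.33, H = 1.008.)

Assume 100 g: 98.55 g Ba, 1.45 g H.
Ba: 98.55 g ÷ 137.33 g/mol = 0.7176 mol
H: 1.45 g ÷ 1.008 g/mol = 1.438 mol
Ratios (÷ 0.7176): Ba 1.000, H 2.005
≈ 1:2 → BaH2

BaH2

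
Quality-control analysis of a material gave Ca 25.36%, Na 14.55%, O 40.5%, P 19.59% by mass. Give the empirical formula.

Assume 100 g: 25.36 g Ca, 14.55 g Na, 40.5 g O, 19.59 g P.
Moles — Ca: 25.36 / 40.08 = 0.6327 mol; Na: 14.55 / 22.99 = 0.6329 mol; O: 40.5 / 16.00 = 2.531 mol; P: 19.59 / 30.97 = 0.6325 mol
Smallest is P at 0.6325 mol; normalising gives Ca 1.000, Na 1.001, O 4.002, P 1.000
≈ 1:1:4:1 → CaNaO4P

CaNaO4P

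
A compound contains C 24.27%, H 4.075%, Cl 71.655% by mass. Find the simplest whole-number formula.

Assume 100 g: 24.27 g C, 4.075 g H, 71.655 g Cl.
n(C) = 24.27/12.01 = 2.021, n(H) = 4.075/1.008 = 4.043, n(Cl) = 71.655/35.45 = 2.021
Ratios (÷ 2.021): C 1.000, H 2.001, Cl 1.000
Ratio ≈ 1:2:1, so the empirical formula is CH2Cl

CH2Cl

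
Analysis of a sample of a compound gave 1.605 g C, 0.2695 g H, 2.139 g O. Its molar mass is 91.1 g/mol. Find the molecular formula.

Moles — C: 1.605 / 12.01 = 0.1336 mol; H: 0.2695 / 1.008 = 0.2674 mol; O: 2.139 / 16.00 = 0.1337 mol
Smallest is C at 0.1336 mol; normalising gives C 1.000, H 2.001, O 1.000
≈ 1:2:1 → CH2O
Empirical-formula mass = 30.03 g/mol
n = 91.1 / 30.03 = 3.03 ≈ 3
Molecular formula = (CH2O)×3 = C3H6O3

C3H6O3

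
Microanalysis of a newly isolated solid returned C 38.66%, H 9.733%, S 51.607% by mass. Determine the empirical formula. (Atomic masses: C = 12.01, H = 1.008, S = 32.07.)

Assume 100 g: 38.66 g C, 9.733 g H, 51.607 g S.
C: 38.66 g ÷ 12.01 g/mol = 3.219 mol
H: 9.733 g ÷ 1.008 g/mol = 9.656 mol
S: 51.607 g ÷ 32.07 g/mol = 1.609 mol
Ratios (÷ 1.609): C 2.000, H 6.000, S 1.000
≈ 2:6:1 → C2H6S

C2H6S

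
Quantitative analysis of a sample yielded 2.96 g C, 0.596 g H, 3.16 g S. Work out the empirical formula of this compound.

C5H12S2

n(C) = 2.96/12.01 = 0.2465, n(H) = 0.596/1.008 = 0.5913, n(S) = 3.16/32.07 = 0.09853
Smallest is S at 0.09853 mol; normalising gives C 2.501, H 6.001, S 1.000
Multiply by 2: C 5.00, H 12.00, S 2.00 → C5H12S2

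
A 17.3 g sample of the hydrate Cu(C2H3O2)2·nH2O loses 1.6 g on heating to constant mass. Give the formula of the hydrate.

Cu(C2H3O2)2·H2O

Mass of anhydrous Cu(C2H3O2)2 = 17.3 − 1.6 = 15.7 g
mol H2O = 1.6 / 18.02 = 0.08879
Molar mass of Cu(C2H3O2)2 = 181.64 g/mol → mol Cu(C2H3O2)2 = 15.7 / 181.64 = 0.08644
n = 0.08879 / 0.08644 = 1.03 ≈ 1 → Cu(C2H3O2)2·H2O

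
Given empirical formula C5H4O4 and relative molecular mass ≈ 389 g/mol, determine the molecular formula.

Empirical-formula mass = 128.08 g/mol
n = 389 / 128.08 = 3.04 ≈ 3
Molecular formula = (C5H4O4)3 = C15H12O12

C15H12O12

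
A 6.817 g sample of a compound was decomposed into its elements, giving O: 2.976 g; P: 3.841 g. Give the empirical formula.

O: 2.976 g ÷ 16.00 g/mol = 0.186 mol
P: 3.841 g ÷ 30.97 g/mol = 0.124 mol
Divide by the smallest (0.124 mol P): O 1.500, P 1.000
×2: O 3.00, P 2.00 → O3P2

O3P2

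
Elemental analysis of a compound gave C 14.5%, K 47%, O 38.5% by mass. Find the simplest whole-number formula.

CKO2

Assume 100 g: 14.5 g C, 47 g K, 38.5 g O.
n(C) = 14.5/12.01 = 1.207, n(K) = 47/39.10 = 1.202, n(O) = 38.5/16.00 = 2.406
Smallest is K at 1.202 mol; normalising gives C 1.004, K 1.000, O 2.002
≈ 1:1:2 → CKO2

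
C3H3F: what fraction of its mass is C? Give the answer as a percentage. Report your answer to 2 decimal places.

Molar mass = 3(12.01) + 3(1.008) + 1(19.00) = 58.054 g/mol
Mass of C per mole = 3 × 12.01 = 36.030 g
% C = 36.030 / 58.054 × 100 = 62.06%

62.06%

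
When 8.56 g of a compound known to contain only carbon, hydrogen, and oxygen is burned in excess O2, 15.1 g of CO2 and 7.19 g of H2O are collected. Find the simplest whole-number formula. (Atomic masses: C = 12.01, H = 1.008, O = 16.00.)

C3H7O2

mol C = 15.1 / 44.01 = 0.3431; mass C = 0.3431 × 12.01 = 4.121 g
mol H = 2 × (7.19 / 18.02) = 0.7980; mass H = 0.7980 × 1.008 = 0.8044 g
mass O = 8.56 − (4.925) = 3.635 g → mol O = 0.2272
Ratios (÷ 0.2272): C 1.510, H 3.513, O 1.000
Scaling by 2: C 3.02, H 7.03, O 2.00 → C3H7O2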